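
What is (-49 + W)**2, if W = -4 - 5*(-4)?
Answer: 1089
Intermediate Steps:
W = 16 (W = -4 + 20 = 16)
(-49 + W)**2 = (-49 + 16)**2 = (-33)**2 = 1089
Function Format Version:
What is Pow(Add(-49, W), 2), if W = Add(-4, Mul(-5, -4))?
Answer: 1089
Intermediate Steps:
W = 16 (W = Add(-4, 20) = 16)
Pow(Add(-49, W), 2) = Pow(Add(-49, 16), 2) = Pow(-33, 2) = 1089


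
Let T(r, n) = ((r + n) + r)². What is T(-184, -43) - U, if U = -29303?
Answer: 198224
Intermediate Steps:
T(r, n) = (n + 2*r)² (T(r, n) = ((n + r) + r)² = (n + 2*r)²)
T(-184, -43) - U = (-43 + 2*(-184))² - 1*(-29303) = (-43 - 368)² + 29303 = (-411)² + 29303 = 168921 + 29303 = 198224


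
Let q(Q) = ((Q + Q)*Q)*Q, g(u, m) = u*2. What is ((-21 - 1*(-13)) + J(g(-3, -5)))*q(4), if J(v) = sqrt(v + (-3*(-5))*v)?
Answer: -1024 + 512*I*sqrt(6) ≈ -1024.0 + 1254.1*I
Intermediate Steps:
g(u, m) = 2*u
J(v) = 4*sqrt(v) (J(v) = sqrt(v + 15*v) = sqrt(16*v) = 4*sqrt(v))
q(Q) = 2*Q**3 (q(Q) = ((2*Q)*Q)*Q = (2*Q**2)*Q = 2*Q**3)
((-21 - 1*(-13)) + J(g(-3, -5)))*q(4) = ((-21 - 1*(-13)) + 4*sqrt(2*(-3)))*(2*4**3) = ((-21 + 13) + 4*sqrt(-6))*(2*64) = (-8 + 4*(I*sqrt(6)))*128 = (-8 + 4*I*sqrt(6))*128 = -1024 + 512*I*sqrt(6)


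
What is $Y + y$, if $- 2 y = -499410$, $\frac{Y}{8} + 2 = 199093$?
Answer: $1842433$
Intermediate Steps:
$Y = 1592728$ ($Y = -16 + 8 \cdot 199093 = -16 + 1592744 = 1592728$)
$y = 249705$ ($y = \left(- \frac{1}{2}\right) \left(-499410\right) = 249705$)
$Y + y = 1592728 + 249705 = 1842433$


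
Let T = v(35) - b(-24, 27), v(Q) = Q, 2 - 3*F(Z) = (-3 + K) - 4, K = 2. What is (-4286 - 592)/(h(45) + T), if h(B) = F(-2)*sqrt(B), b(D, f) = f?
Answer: 39024/181 - 34146*sqrt(5)/181 ≈ -206.24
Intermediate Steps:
F(Z) = 7/3 (F(Z) = 2/3 - ((-3 + 2) - 4)/3 = 2/3 - (-1 - 4)/3 = 2/3 - 1/3*(-5) = 2/3 + 5/3 = 7/3)
T = 8 (T = 35 - 1*27 = 35 - 27 = 8)
h(B) = 7*sqrt(B)/3
(-4286 - 592)/(h(45) + T) = (-4286 - 592)/(7*sqrt(45)/3 + 8) = -4878/(7*(3*sqrt(5))/3 + 8) = -4878/(7*sqrt(5) + 8) = -4878/(8 + 7*sqrt(5))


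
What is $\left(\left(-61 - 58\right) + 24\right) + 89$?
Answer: $-6$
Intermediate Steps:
$\left(\left(-61 - 58\right) + 24\right) + 89 = \left(-119 + 24\right) + 89 = -95 + 89 = -6$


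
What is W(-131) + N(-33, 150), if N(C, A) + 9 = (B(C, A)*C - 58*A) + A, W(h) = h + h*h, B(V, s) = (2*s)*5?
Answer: -41029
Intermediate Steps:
B(V, s) = 10*s
W(h) = h + h**2
N(C, A) = -9 - 57*A + 10*A*C (N(C, A) = -9 + (((10*A)*C - 58*A) + A) = -9 + ((10*A*C - 58*A) + A) = -9 + ((-58*A + 10*A*C) + A) = -9 + (-57*A + 10*A*C) = -9 - 57*A + 10*A*C)
W(-131) + N(-33, 150) = -131*(1 - 131) + (-9 - 57*150 + 10*150*(-33)) = -131*(-130) + (-9 - 8550 - 49500) = 17030 - 58059 = -41029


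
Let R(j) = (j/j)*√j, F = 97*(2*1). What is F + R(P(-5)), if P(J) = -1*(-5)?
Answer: 194 + √5 ≈ 196.24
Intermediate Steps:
P(J) = 5
F = 194 (F = 97*2 = 194)
R(j) = √j (R(j) = 1*√j = √j)
F + R(P(-5)) = 194 + √5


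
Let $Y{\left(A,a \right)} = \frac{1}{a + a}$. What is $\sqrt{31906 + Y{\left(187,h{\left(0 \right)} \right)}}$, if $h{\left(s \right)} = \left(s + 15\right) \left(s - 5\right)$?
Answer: $\frac{\sqrt{28715394}}{30} \approx 178.62$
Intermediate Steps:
$h{\left(s \right)} = \left(-5 + s\right) \left(15 + s\right)$ ($h{\left(s \right)} = \left(15 + s\right) \left(-5 + s\right) = \left(-5 + s\right) \left(15 + s\right)$)
$Y{\left(A,a \right)} = \frac{1}{2 a}$
$\sqrt{31906 + Y{\left(187,h{\left(0 \right)} \right)}} = \sqrt{31906 + \frac{1}{2 \left(-75 + 0^{2} + 10 \cdot 0\right)}} = \sqrt{31906 + \frac{1}{2 \left(-75 + 0 + 0\right)}} = \sqrt{31906 + \frac{1}{2 \left(-75\right)}} = \sqrt{31906 + \frac{1}{2} \left(- \frac{1}{75}\right)} = \sqrt{31906 - \frac{1}{150}} = \sqrt{\frac{4785899}{150}} = \frac{\sqrt{28715394}}{30}$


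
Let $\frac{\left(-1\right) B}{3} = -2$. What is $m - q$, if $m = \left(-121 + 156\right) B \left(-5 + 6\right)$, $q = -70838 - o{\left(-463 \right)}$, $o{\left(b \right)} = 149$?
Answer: $71197$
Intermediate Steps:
$B = 6$ ($B = \left(-3\right) \left(-2\right) = 6$)
$q = -70987$ ($q = -70838 - 149 = -70987$)
$m = 210$ ($m = \left(-121 + 156\right) 6 \left(-5 + 6\right) = 35 \cdot 6 \cdot 1 = 35 \cdot 6 = 210$)
$m - q = 210 - -70987 = 210 + 70987 = 71197$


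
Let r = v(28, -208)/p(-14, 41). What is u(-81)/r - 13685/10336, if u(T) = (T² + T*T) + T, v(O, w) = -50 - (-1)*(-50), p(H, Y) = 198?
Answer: -392502061/15200 ≈ -25823.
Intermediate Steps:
v(O, w) = -100 (v(O, w) = -50 - 1*50 = -50 - 50 = -100)
u(T) = T + 2*T² (u(T) = (T² + T²) + T = 2*T² + T = T + 2*T²)
r = -50/99 (r = -100/198 = -100*1/198 = -50/99 ≈ -0.50505)
u(-81)/r - 13685/10336 = (-81*(1 + 2*(-81)))/(-50/99) - 13685/10336 = -81*(1 - 162)*(-99/50) - 13685*1/10336 = -81*(-161)*(-99/50) - 805/608 = 13041*(-99/50) - 805/608 = -1291059/50 - 805/608 = -392502061/15200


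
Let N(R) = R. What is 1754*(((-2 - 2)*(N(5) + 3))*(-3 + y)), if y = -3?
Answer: 336768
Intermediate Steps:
1754*(((-2 - 2)*(N(5) + 3))*(-3 + y)) = 1754*(((-2 - 2)*(5 + 3))*(-3 - 3)) = 1754*(-4*8*(-6)) = 1754*(-32*(-6)) = 1754*192 = 336768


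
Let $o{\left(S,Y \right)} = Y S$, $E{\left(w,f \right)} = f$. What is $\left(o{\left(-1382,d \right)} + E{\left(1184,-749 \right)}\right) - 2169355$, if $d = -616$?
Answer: $-1318792$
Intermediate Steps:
$o{\left(S,Y \right)} = S Y$
$\left(o{\left(-1382,d \right)} + E{\left(1184,-749 \right)}\right) - 2169355 = \left(\left(-1382\right) \left(-616\right) - 749\right) - 2169355 = \left(851312 - 749\right) - 2169355 = 850563 - 2169355 = -1318792$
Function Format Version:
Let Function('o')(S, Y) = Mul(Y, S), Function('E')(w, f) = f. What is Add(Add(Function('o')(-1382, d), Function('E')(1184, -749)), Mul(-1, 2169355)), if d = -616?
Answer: -1318792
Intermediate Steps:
Function('o')(S, Y) = Mul(S, Y)
Add(Add(Function('o')(-1382, d), Function('E')(1184, -749)), Mul(-1, 2169355)) = Add(Add(Mul(-1382, -616), -749), Mul(-1, 2169355)) = Add(Add(851312, -749), -2169355) = Add(850563, -2169355) = -1318792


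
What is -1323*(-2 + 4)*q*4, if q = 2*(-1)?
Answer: 21168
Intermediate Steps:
q = -2
-1323*(-2 + 4)*q*4 = -1323*(-2 + 4)*(-2*4) = -2646*(-8) = -1323*(-16) = 21168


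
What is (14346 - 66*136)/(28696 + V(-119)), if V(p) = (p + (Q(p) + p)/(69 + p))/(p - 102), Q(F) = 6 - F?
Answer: 14834625/79274189 ≈ 0.18713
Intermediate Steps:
V(p) = (p + 6/(69 + p))/(-102 + p) (V(p) = (p + ((6 - p) + p)/(69 + p))/(p - 102) = (p + 6/(69 + p))/(-102 + p))
(14346 - 66*136)/(28696 + V(-119)) = (14346 - 66*136)/(28696 + (6 + (-119)² + 69*(-119))/(-7038 + (-119)² - 33*(-119))) = (14346 - 8976)/(28696 + (6 + 14161 - 8211)/(-7038 + 14161 + 3927)) = 5370/(28696 + 5956/11050) = 5370/(28696 + (1/11050)*5956) = 5370/(28696 + 2978/5525) = 5370/(158548378/5525) = 5370*(5525/158548378) = 14834625/79274189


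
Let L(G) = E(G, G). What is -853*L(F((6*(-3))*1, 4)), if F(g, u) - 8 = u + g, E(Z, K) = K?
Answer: 5118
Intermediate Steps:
F(g, u) = 8 + g + u (F(g, u) = 8 + (u + g) = 8 + (g + u) = 8 + g + u)
L(G) = G
-853*L(F((6*(-3))*1, 4)) = -853*(8 + (6*(-3))*1 + 4) = -853*(8 - 18*1 + 4) = -853*(8 - 18 + 4) = -853*(-6) = 5118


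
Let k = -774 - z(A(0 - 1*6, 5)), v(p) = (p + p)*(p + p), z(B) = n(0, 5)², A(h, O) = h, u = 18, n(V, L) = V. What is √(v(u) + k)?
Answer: 3*√58 ≈ 22.847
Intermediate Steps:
z(B) = 0 (z(B) = 0² = 0)
v(p) = 4*p² (v(p) = (2*p)*(2*p) = 4*p²)
k = -774 (k = -774 - 1*0 = -774 + 0 = -774)
√(v(u) + k) = √(4*18² - 774) = √(4*324 - 774) = √(1296 - 774) = √522 = 3*√58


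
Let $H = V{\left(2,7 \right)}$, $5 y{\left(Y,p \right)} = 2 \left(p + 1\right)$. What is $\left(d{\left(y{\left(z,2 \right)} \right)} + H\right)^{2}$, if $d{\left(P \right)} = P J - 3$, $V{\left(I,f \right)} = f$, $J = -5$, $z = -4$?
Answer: $4$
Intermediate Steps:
$y{\left(Y,p \right)} = \frac{2}{5} + \frac{2 p}{5}$ ($y{\left(Y,p \right)} = \frac{2 \left(p + 1\right)}{5} = \frac{2 \left(1 + p\right)}{5} = \frac{2 + 2 p}{5} = \frac{2}{5} + \frac{2 p}{5}$)
$d{\left(P \right)} = -3 - 5 P$ ($d{\left(P \right)} = P \left(-5\right) - 3 = - 5 P - 3 = -3 - 5 P$)
$H = 7$
$\left(d{\left(y{\left(z,2 \right)} \right)} + H\right)^{2} = \left(\left(-3 - 5 \left(\frac{2}{5} + \frac{2}{5} \cdot 2\right)\right) + 7\right)^{2} = \left(\left(-3 - 5 \left(\frac{2}{5} + \frac{4}{5}\right)\right) + 7\right)^{2} = \left(\left(-3 - 6\right) + 7\right)^{2} = \left(-9 + 7\right)^{2} = \left(-2\right)^{2} = 4$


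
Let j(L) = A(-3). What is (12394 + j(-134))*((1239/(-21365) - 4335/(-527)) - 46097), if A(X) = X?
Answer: -378239300699599/662315 ≈ -5.7109e+8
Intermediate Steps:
j(L) = -3
(12394 + j(-134))*((1239/(-21365) - 4335/(-527)) - 46097) = (12394 - 3)*((1239/(-21365) - 4335/(-527)) - 46097) = 12391*((1239*(-1/21365) - 4335*(-1/527)) - 46097) = 12391*((-1239/21365 + 255/31) - 46097) = 12391*(5409666/662315 - 46097) = 12391*(-30525324889/662315) = -378239300699599/662315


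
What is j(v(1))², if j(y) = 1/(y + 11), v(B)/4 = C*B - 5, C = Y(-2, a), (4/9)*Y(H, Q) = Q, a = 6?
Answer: 1/2025 ≈ 0.00049383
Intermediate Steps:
Y(H, Q) = 9*Q/4
C = 27/2 (C = (9/4)*6 = 27/2 ≈ 13.500)
v(B) = -20 + 54*B (v(B) = 4*(27*B/2 - 5) = 4*(-5 + 27*B/2) = -20 + 54*B)
j(y) = 1/(11 + y)
j(v(1))² = (1/(11 + (-20 + 54*1)))² = (1/(11 + (-20 + 54)))² = (1/(11 + 34))² = (1/45)² = 1/2025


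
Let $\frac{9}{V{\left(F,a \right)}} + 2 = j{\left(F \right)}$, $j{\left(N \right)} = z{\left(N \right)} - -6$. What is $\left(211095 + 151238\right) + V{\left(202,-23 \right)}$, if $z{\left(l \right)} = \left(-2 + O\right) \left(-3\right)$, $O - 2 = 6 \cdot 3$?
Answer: $\frac{18116641}{50} \approx 3.6233 \cdot 10^{5}$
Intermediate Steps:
$O = 20$ ($O = 2 + 6 \cdot 3 = 2 + 18 = 20$)
$z{\left(l \right)} = -54$ ($z{\left(l \right)} = \left(-2 + 20\right) \left(-3\right) = 18 \left(-3\right) = -54$)
$j{\left(N \right)} = -48$ ($j{\left(N \right)} = -54 - -6 = -54 + 6 = -48$)
$V{\left(F,a \right)} = - \frac{9}{50}$ ($V{\left(F,a \right)} = \frac{9}{-2 - 48} = \frac{9}{-50} = 9 \left(- \frac{1}{50}\right) = - \frac{9}{50}$)
$\left(211095 + 151238\right) + V{\left(202,-23 \right)} = \left(211095 + 151238\right) - \frac{9}{50} = 362333 - \frac{9}{50} = \frac{18116641}{50}$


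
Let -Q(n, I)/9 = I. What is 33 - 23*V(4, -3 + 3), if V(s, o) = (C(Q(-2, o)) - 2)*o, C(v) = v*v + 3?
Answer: 33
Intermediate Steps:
Q(n, I) = -9*I
C(v) = 3 + v**2 (C(v) = v**2 + 3 = 3 + v**2)
V(s, o) = o*(1 + 81*o**2) (V(s, o) = ((3 + (-9*o)**2) - 2)*o = ((3 + 81*o**2) - 2)*o = (1 + 81*o**2)*o = o*(1 + 81*o**2))
33 - 23*V(4, -3 + 3) = 33 - 23*((-3 + 3) + 81*(-3 + 3)**3) = 33 - 23*(0 + 81*0**3) = 33 - 23*(0 + 81*0) = 33 - 23*(0 + 0) = 33 - 23*0 = 33 + 0 = 33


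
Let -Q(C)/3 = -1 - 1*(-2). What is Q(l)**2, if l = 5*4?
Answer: 9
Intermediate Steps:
l = 20
Q(C) = -3 (Q(C) = -3*(-1 - 1*(-2)) = -3*(-1 + 2) = -3*1 = -3)
Q(l)**2 = (-3)**2 = 9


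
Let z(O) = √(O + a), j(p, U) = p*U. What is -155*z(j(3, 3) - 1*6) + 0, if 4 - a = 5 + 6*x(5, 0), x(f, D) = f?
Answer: -310*I*√7 ≈ -820.18*I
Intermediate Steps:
j(p, U) = U*p
a = -31 (a = 4 - (5 + 6*5) = 4 - (5 + 30) = 4 - 1*35 = 4 - 35 = -31)
z(O) = √(-31 + O) (z(O) = √(O - 31) = √(-31 + O))
-155*z(j(3, 3) - 1*6) + 0 = -155*√(-31 + (3*3 - 1*6)) + 0 = -155*√(-31 + (9 - 6)) + 0 = -155*√(-31 + 3) + 0 = -310*I*√7 + 0 = -310*I*√7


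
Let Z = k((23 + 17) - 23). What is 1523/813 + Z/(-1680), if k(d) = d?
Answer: 848273/455280 ≈ 1.8632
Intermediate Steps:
Z = 17 (Z = (23 + 17) - 23 = 40 - 23 = 17)
1523/813 + Z/(-1680) = 1523/813 + 17/(-1680) = 1523*(1/813) + 17*(-1/1680) = 1523/813 - 17/1680 = 848273/455280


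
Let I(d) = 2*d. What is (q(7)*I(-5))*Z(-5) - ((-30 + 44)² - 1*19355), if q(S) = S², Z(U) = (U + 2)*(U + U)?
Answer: 4459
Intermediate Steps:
Z(U) = 2*U*(2 + U) (Z(U) = (2 + U)*(2*U) = 2*U*(2 + U))
(q(7)*I(-5))*Z(-5) - ((-30 + 44)² - 1*19355) = (7²*(2*(-5)))*(2*(-5)*(2 - 5)) - ((-30 + 44)² - 1*19355) = (49*(-10))*(2*(-5)*(-3)) - (14² - 19355) = -490*30 - (196 - 19355) = -14700 - 1*(-19159) = -14700 + 19159 = 4459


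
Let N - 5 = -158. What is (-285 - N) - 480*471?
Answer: -226212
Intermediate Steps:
N = -153 (N = 5 - 158 = -153)
(-285 - N) - 480*471 = (-285 - 1*(-153)) - 480*471 = (-285 + 153) - 226080 = -132 - 226080 = -226212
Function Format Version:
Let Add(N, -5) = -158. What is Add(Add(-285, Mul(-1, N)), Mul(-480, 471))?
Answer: -226212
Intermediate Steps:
N = -153 (N = Add(5, -158) = -153)
Add(Add(-285, Mul(-1, N)), Mul(-480, 471)) = Add(Add(-285, Mul(-1, -153)), Mul(-480, 471)) = Add(Add(-285, 153), -226080) = Add(-132, -226080) = -226212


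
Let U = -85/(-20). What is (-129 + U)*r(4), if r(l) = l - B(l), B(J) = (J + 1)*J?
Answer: 1996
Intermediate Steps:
U = 17/4 (U = -85*(-1/20) = 17/4 ≈ 4.2500)
B(J) = J*(1 + J) (B(J) = (1 + J)*J = J*(1 + J))
r(l) = l - l*(1 + l)
(-129 + U)*r(4) = (-129 + 17/4)*(-1*4²) = -(-499)*16/4 = -499/4*(-16) = 1996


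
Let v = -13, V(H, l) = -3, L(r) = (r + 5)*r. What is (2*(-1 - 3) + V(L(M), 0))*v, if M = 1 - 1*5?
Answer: 143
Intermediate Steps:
M = -4 (M = 1 - 5 = -4)
L(r) = r*(5 + r) (L(r) = (5 + r)*r = r*(5 + r))
(2*(-1 - 3) + V(L(M), 0))*v = (2*(-1 - 3) - 3)*(-13) = (2*(-4) - 3)*(-13) = (-8 - 3)*(-13) = -11*(-13) = 143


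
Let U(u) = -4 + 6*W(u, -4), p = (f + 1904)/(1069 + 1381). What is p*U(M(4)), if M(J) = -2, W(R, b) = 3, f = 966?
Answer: 82/5 ≈ 16.400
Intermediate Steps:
p = 41/35 (p = (966 + 1904)/(1069 + 1381) = 2870/2450 = 2870*(1/2450) = 41/35 ≈ 1.1714)
U(u) = 14 (U(u) = -4 + 6*3 = -4 + 18 = 14)
p*U(M(4)) = (41/35)*14 = 82/5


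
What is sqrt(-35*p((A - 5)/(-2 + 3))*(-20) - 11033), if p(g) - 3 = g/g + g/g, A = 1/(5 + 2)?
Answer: 9*I*sqrt(93) ≈ 86.793*I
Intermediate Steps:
A = 1/7 ≈ 0.14286
p(g) = 5 (p(g) = 3 + (g/g + g/g) = 3 + (1 + 1) = 3 + 2 = 5)
sqrt(-35*p((A - 5)/(-2 + 3))*(-20) - 11033) = sqrt(-35*5*(-20) - 11033) = sqrt(-175*(-20) - 11033) = sqrt(3500 - 11033) = sqrt(-7533) = 9*I*sqrt(93)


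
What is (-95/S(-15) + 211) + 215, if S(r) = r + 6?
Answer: 3929/9 ≈ 436.56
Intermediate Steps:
S(r) = 6 + r
(-95/S(-15) + 211) + 215 = (-95/(6 - 15) + 211) + 215 = (-95/(-9) + 211) + 215 = (-95*(-⅑) + 211) + 215 = (95/9 + 211) + 215 = 1994/9 + 215 = 3929/9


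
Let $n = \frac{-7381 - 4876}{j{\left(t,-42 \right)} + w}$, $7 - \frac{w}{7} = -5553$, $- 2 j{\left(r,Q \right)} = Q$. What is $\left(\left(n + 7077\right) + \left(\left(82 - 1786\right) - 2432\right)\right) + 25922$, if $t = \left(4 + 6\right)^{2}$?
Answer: $\frac{160563118}{5563} \approx 28863.0$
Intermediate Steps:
$t = 100$ ($t = 10^{2} = 100$)
$j{\left(r,Q \right)} = - \frac{Q}{2}$
$w = 38920$ ($w = 49 - -38871 = 49 + 38871 = 38920$)
$n = - \frac{1751}{5563}$ ($n = \frac{-7381 - 4876}{\left(- \frac{1}{2}\right) \left(-42\right) + 38920} = - \frac{12257}{21 + 38920} = - \frac{12257}{38941} = \left(-12257\right) \frac{1}{38941} = - \frac{1751}{5563} \approx -0.31476$)
$\left(\left(n + 7077\right) + \left(\left(82 - 1786\right) - 2432\right)\right) + 25922 = \left(\left(- \frac{1751}{5563} + 7077\right) + \left(\left(82 - 1786\right) - 2432\right)\right) + 25922 = \left(\frac{39367600}{5563} - 4136\right) + 25922 = \frac{16359032}{5563} + 25922 = \frac{160563118}{5563}$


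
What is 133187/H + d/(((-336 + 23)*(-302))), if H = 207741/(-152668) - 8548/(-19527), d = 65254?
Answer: -18765692101215648755/130046623113509 ≈ -1.4430e+5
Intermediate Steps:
H = -2751552443/2981148036 (H = 207741*(-1/152668) - 8548*(-1/19527) = -207741/152668 + 8548/19527 = -2751552443/2981148036 ≈ -0.92298)
133187/H + d/(((-336 + 23)*(-302))) = 133187/(-2751552443/2981148036) + 65254/(((-336 + 23)*(-302))) = 133187*(-2981148036/2751552443) + 65254/((-313*(-302))) = -397050163470732/2751552443 + 65254/94526 = -397050163470732/2751552443 + 65254*(1/94526) = -397050163470732/2751552443 + 32627/47263 = -18765692101215648755/130046623113509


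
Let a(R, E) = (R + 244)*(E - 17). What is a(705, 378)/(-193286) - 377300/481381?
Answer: -237842643209/93044207966 ≈ -2.5562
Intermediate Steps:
a(R, E) = (-17 + E)*(244 + R) (a(R, E) = (244 + R)*(-17 + E) = (-17 + E)*(244 + R))
a(705, 378)/(-193286) - 377300/481381 = (-4148 - 17*705 + 244*378 + 378*705)/(-193286) - 377300/481381 = (-4148 - 11985 + 92232 + 266490)*(-1/193286) - 377300*1/481381 = 342589*(-1/193286) - 377300/481381 = -342589/193286 - 377300/481381 = -237842643209/93044207966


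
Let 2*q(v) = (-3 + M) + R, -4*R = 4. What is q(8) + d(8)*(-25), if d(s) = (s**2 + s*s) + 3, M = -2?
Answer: -3278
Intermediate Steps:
R = -1 (R = -1/4*4 = -1)
d(s) = 3 + 2*s**2 (d(s) = (s**2 + s**2) + 3 = 2*s**2 + 3 = 3 + 2*s**2)
q(v) = -3 (q(v) = ((-3 - 2) - 1)/2 = (-5 - 1)/2 = (1/2)*(-6) = -3)
q(8) + d(8)*(-25) = -3 + (3 + 2*8**2)*(-25) = -3 + (3 + 2*64)*(-25) = -3 + (3 + 128)*(-25) = -3 + 131*(-25) = -3 - 3275 = -3278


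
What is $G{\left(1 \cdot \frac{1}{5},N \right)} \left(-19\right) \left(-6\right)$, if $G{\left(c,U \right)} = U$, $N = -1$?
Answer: $-114$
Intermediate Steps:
$G{\left(1 \cdot \frac{1}{5},N \right)} \left(-19\right) \left(-6\right) = \left(-1\right) \left(-19\right) \left(-6\right) = 19 \left(-6\right) = -114$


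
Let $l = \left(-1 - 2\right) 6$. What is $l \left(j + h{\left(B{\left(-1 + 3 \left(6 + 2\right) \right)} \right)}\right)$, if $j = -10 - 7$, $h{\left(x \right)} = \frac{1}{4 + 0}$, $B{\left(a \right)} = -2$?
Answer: $\frac{603}{2} \approx 301.5$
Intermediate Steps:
$h{\left(x \right)} = \frac{1}{4}$
$j = -17$ ($j = -10 - 7 = -17$)
$l = -18$ ($l = \left(-3\right) 6 = -18$)
$l \left(j + h{\left(B{\left(-1 + 3 \left(6 + 2\right) \right)} \right)}\right) = - 18 \left(-17 + \frac{1}{4}\right) = \left(-18\right) \left(- \frac{67}{4}\right) = \frac{603}{2}$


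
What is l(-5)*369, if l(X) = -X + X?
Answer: 0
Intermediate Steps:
l(X) = 0
l(-5)*369 = 0*369 = 0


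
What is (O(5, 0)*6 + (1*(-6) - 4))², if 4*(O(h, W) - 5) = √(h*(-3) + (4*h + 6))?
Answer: 1699/4 + 60*√11 ≈ 623.75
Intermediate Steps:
O(h, W) = 5 + √(6 + h)/4 (O(h, W) = 5 + √(h*(-3) + (4*h + 6))/4 = 5 + √(-3*h + (6 + 4*h))/4 = 5 + √(6 + h)/4)
(O(5, 0)*6 + (1*(-6) - 4))² = ((5 + √(6 + 5)/4)*6 + (1*(-6) - 4))² = ((5 + √11/4)*6 + (-6 - 4))² = ((30 + 3*√11/2) - 10)² = (20 + 3*√11/2)²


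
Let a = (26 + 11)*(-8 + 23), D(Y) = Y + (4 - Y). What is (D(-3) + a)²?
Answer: 312481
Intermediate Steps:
D(Y) = 4
a = 555 (a = 37*15 = 555)
(D(-3) + a)² = (4 + 555)² = 559² = 312481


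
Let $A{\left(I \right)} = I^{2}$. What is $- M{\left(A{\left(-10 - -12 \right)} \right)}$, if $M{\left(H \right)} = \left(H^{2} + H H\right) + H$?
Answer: $-36$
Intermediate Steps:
$M{\left(H \right)} = H + 2 H^{2}$ ($M{\left(H \right)} = \left(H^{2} + H^{2}\right) + H = 2 H^{2} + H = H + 2 H^{2}$)
$- M{\left(A{\left(-10 - -12 \right)} \right)} = - \left(-10 - -12\right)^{2} \left(1 + 2 \left(-10 - -12\right)^{2}\right) = - \left(-10 + 12\right)^{2} \left(1 + 2 \left(-10 + 12\right)^{2}\right) = - 2^{2} \left(1 + 2 \cdot 2^{2}\right) = - 4 \left(1 + 2 \cdot 4\right) = - 4 \left(1 + 8\right) = - 4 \cdot 9 = \left(-1\right) 36 = -36$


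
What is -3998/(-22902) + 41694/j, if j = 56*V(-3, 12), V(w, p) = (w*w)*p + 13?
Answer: 22317419/3526908 ≈ 6.3278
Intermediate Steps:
V(w, p) = 13 + p*w² (V(w, p) = w²*p + 13 = p*w² + 13 = 13 + p*w²)
j = 6776 (j = 56*(13 + 12*(-3)²) = 56*(13 + 12*9) = 56*(13 + 108) = 56*121 = 6776)
-3998/(-22902) + 41694/j = -3998/(-22902) + 41694/6776 = -3998*(-1/22902) + 41694*(1/6776) = 1999/11451 + 20847/3388 = 22317419/3526908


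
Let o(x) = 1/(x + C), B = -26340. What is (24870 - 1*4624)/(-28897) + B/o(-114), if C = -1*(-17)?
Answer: 73831236814/28897 ≈ 2.5550e+6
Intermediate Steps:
C = 17
o(x) = 1/(17 + x) (o(x) = 1/(x + 17) = 1/(17 + x))
(24870 - 1*4624)/(-28897) + B/o(-114) = (24870 - 1*4624)/(-28897) - 26340/(1/(17 - 114)) = (24870 - 4624)*(-1/28897) - 26340/(1/(-97)) = 20246*(-1/28897) - 26340/(-1/97) = -20246/28897 - 26340*(-97) = -20246/28897 + 2554980 = 73831236814/28897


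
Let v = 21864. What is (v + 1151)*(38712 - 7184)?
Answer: 725616920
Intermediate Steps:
(v + 1151)*(38712 - 7184) = (21864 + 1151)*(38712 - 7184) = 23015*31528 = 725616920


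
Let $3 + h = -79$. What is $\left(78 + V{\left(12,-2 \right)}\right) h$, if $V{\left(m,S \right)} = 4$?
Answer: $-6724$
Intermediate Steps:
$h = -82$ ($h = -3 - 79 = -82$)
$\left(78 + V{\left(12,-2 \right)}\right) h = \left(78 + 4\right) \left(-82\right) = 82 \left(-82\right) = -6724$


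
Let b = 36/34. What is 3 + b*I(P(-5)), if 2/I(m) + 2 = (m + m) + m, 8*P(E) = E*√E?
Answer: 65823/23477 + 4320*I*√5/23477 ≈ 2.8037 + 0.41146*I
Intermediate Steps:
P(E) = E^(3/2)/8 (P(E) = (E*√E)/8 = E^(3/2)/8)
b = 18/17 (b = 36*(1/34) = 18/17 ≈ 1.0588)
I(m) = 2/(-2 + 3*m) (I(m) = 2/(-2 + ((m + m) + m)) = 2/(-2 + (2*m + m)) = 2/(-2 + 3*m))
3 + b*I(P(-5)) = 3 + 18*(2/(-2 + 3*((-5)^(3/2)/8)))/17 = 3 + 18*(2/(-2 + 3*((-5*I*√5)/8)))/17 = 3 + 18*(2/(-2 + 3*(-5*I*√5/8)))/17 = 3 + 18*(2/(-2 - 15*I*√5/8))/17 = 3 + 36/(17*(-2 - 15*I*√5/8))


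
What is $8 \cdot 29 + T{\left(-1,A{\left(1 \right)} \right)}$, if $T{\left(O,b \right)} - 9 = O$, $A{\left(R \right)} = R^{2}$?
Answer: $240$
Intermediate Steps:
$T{\left(O,b \right)} = 9 + O$
$8 \cdot 29 + T{\left(-1,A{\left(1 \right)} \right)} = 8 \cdot 29 + \left(9 - 1\right) = 232 + 8 = 240$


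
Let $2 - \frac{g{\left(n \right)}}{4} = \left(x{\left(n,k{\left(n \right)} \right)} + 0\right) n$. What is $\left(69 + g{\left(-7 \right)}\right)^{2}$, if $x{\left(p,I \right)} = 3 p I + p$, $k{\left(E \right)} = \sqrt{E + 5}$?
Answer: $-677327 + 139944 i \sqrt{2} \approx -6.7733 \cdot 10^{5} + 1.9791 \cdot 10^{5} i$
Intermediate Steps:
$k{\left(E \right)} = \sqrt{5 + E}$
$x{\left(p,I \right)} = p + 3 I p$ ($x{\left(p,I \right)} = 3 I p + p = p + 3 I p$)
$g{\left(n \right)} = 8 - 4 n^{2} \left(1 + 3 \sqrt{5 + n}\right)$ ($g{\left(n \right)} = 8 - 4 \left(n \left(1 + 3 \sqrt{5 + n}\right) + 0\right) n = 8 - 4 n \left(1 + 3 \sqrt{5 + n}\right) n = 8 - 4 n^{2} \left(1 + 3 \sqrt{5 + n}\right)$)
$\left(69 + g{\left(-7 \right)}\right)^{2} = \left(69 + \left(8 - 4 \left(-7\right)^{2} \left(1 + 3 \sqrt{5 - 7}\right)\right)\right)^{2} = \left(69 + \left(8 - 196 \left(1 + 3 \sqrt{-2}\right)\right)\right)^{2} = \left(69 + \left(8 - 196 \left(1 + 3 i \sqrt{2}\right)\right)\right)^{2} = \left(69 - \left(188 + 588 i \sqrt{2}\right)\right)^{2} = \left(-119 - 588 i \sqrt{2}\right)^{2}$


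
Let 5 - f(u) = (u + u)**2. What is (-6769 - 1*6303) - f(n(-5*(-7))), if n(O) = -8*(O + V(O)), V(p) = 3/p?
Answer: 370024579/1225 ≈ 3.0206e+5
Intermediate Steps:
n(O) = -24/O - 8*O (n(O) = -8*(O + 3/O) = -24/O - 8*O)
f(u) = 5 - 4*u**2 (f(u) = 5 - (u + u)**2 = 5 - (2*u)**2 = 5 - 4*u**2)
(-6769 - 1*6303) - f(n(-5*(-7))) = (-6769 - 1*6303) - (5 - 4*(-24/((-5*(-7))) - (-40)*(-7))**2) = (-6769 - 6303) - (5 - 4*(-24/35 - 8*35)**2) = -13072 - (5 - 4*(-24*1/35 - 280)**2) = -13072 - (5 - 4*(-24/35 - 280)**2) = -13072 - (5 - 4*(-9824/35)**2) = -13072 - (5 - 4*96510976/1225) = -13072 - (5 - 386043904/1225) = -13072 - 1*(-386037779/1225) = -13072 + 386037779/1225 = 370024579/1225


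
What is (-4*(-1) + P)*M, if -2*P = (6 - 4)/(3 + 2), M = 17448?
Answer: 331512/5 ≈ 66302.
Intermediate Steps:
P = -1/5 (P = -(6 - 4)/(2*(3 + 2)) = -1/5 ≈ -0.20000)
(-4*(-1) + P)*M = (-4*(-1) - 1/5)*17448 = (4 - 1/5)*17448 = (19/5)*17448 = 331512/5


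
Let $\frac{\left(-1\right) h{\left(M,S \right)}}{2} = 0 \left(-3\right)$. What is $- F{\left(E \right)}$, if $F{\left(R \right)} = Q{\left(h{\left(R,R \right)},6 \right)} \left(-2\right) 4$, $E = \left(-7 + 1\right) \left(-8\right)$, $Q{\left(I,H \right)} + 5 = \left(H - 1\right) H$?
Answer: $200$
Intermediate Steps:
$h{\left(M,S \right)} = 0$ ($h{\left(M,S \right)} = - 2 \cdot 0 \left(-3\right) = \left(-2\right) 0 = 0$)
$Q{\left(I,H \right)} = -5 + H \left(-1 + H\right)$ ($Q{\left(I,H \right)} = -5 + \left(H - 1\right) H = -5 + \left(-1 + H\right) H = -5 + H \left(-1 + H\right)$)
$E = 48$ ($E = \left(-6\right) \left(-8\right) = 48$)
$F{\left(R \right)} = -200$ ($F{\left(R \right)} = \left(-5 + 6^{2} - 6\right) \left(-2\right) 4 = \left(-5 + 36 - 6\right) \left(-2\right) 4 = 25 \left(-2\right) 4 = \left(-50\right) 4 = -200$)
$- F{\left(E \right)} = \left(-1\right) \left(-200\right) = 200$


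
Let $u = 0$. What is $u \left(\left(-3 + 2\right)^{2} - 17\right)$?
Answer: $0$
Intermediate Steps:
$u \left(\left(-3 + 2\right)^{2} - 17\right) = 0 \left(\left(-3 + 2\right)^{2} - 17\right) = 0 \left(\left(-1\right)^{2} - 17\right) = 0 \left(1 - 17\right) = 0 \left(-16\right) = 0$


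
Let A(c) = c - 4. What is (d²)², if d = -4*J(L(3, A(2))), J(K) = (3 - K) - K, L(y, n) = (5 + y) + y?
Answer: 33362176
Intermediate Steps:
A(c) = -4 + c
L(y, n) = 5 + 2*y
J(K) = 3 - 2*K
d = 76 (d = -4*(3 - 2*(5 + 2*3)) = -4*(3 - 2*(5 + 6)) = -4*(3 - 2*11) = -4*(3 - 22) = -4*(-19) = 76)
(d²)² = (76²)² = 5776² = 33362176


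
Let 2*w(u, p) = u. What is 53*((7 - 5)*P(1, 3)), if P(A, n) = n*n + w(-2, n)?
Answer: 848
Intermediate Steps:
w(u, p) = u/2
P(A, n) = -1 + n² (P(A, n) = n*n + (½)*(-2) = n² - 1 = -1 + n²)
53*((7 - 5)*P(1, 3)) = 53*((7 - 5)*(-1 + 3²)) = 53*(2*(-1 + 9)) = 53*(2*8) = 53*16 = 848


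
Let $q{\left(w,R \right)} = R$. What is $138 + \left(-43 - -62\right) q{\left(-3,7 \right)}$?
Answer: $271$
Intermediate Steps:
$138 + \left(-43 - -62\right) q{\left(-3,7 \right)} = 138 + \left(-43 - -62\right) 7 = 138 + \left(-43 + 62\right) 7 = 138 + 19 \cdot 7 = 138 + 133 = 271$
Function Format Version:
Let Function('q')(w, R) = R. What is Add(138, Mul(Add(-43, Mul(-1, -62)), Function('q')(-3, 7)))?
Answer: 271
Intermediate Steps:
Add(138, Mul(Add(-43, Mul(-1, -62)), Function('q')(-3, 7))) = Add(138, Mul(Add(-43, Mul(-1, -62)), 7)) = Add(138, Mul(Add(-43, 62), 7)) = Add(138, Mul(19, 7)) = Add(138, 133) = 271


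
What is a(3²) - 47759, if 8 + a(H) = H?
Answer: -47758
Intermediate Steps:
a(H) = -8 + H
a(3²) - 47759 = (-8 + 3²) - 47759 = (-8 + 9) - 47759 = 1 - 47759 = -47758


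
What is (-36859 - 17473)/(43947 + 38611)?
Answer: -27166/41279 ≈ -0.65811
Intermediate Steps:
(-36859 - 17473)/(43947 + 38611) = -54332/82558 = -54332*1/82558 = -27166/41279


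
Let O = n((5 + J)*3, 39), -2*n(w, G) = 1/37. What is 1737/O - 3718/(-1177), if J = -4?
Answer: -13753228/107 ≈ -1.2853e+5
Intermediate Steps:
n(w, G) = -1/74 (n(w, G) = -½/37 = -½*1/37 = -1/74)
O = -1/74 ≈ -0.013514
1737/O - 3718/(-1177) = 1737/(-1/74) - 3718/(-1177) = 1737*(-74) - 3718*(-1/1177) = -128538 + 338/107 = -13753228/107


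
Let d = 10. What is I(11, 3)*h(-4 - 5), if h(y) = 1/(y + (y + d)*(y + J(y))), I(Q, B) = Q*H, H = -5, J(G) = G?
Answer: 55/27 ≈ 2.0370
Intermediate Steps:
I(Q, B) = -5*Q (I(Q, B) = Q*(-5) = -5*Q)
h(y) = 1/(y + 2*y*(10 + y)) (h(y) = 1/(y + (y + 10)*(y + y)) = 1/(y + (10 + y)*(2*y)) = 1/(y + 2*y*(10 + y)))
I(11, 3)*h(-4 - 5) = (-5*11)*(1/((-4 - 5)*(21 + 2*(-4 - 5)))) = -55/((-9)*(21 + 2*(-9))) = -(-55)/(9*(21 - 18)) = -(-55)/(9*3) = -55*(-1/27) = 55/27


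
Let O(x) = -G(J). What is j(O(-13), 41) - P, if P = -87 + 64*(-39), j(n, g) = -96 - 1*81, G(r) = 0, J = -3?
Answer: 2406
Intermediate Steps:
O(x) = 0 (O(x) = -1*0 = 0)
j(n, g) = -177 (j(n, g) = -96 - 81 = -177)
P = -2583 (P = -87 - 2496 = -2583)
j(O(-13), 41) - P = -177 - 1*(-2583) = -177 + 2583 = 2406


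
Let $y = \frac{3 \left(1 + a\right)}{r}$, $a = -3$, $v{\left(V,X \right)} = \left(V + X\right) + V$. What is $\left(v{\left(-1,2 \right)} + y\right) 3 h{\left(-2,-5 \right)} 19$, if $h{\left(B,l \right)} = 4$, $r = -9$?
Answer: $152$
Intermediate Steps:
$v{\left(V,X \right)} = X + 2 V$
$y = \frac{2}{3}$ ($y = \frac{3 \left(1 - 3\right)}{-9} = 3 \left(-2\right) \left(- \frac{1}{9}\right) = \left(-6\right) \left(- \frac{1}{9}\right) = \frac{2}{3} \approx 0.66667$)
$\left(v{\left(-1,2 \right)} + y\right) 3 h{\left(-2,-5 \right)} 19 = \left(\left(2 + 2 \left(-1\right)\right) + \frac{2}{3}\right) 3 \cdot 4 \cdot 19 = \left(\left(2 - 2\right) + \frac{2}{3}\right) 12 \cdot 19 = \left(0 + \frac{2}{3}\right) 12 \cdot 19 = \frac{2}{3} \cdot 12 \cdot 19 = 8 \cdot 19 = 152$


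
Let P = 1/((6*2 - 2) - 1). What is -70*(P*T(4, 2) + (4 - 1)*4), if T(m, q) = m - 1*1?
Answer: -2590/3 ≈ -863.33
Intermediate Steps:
T(m, q) = -1 + m (T(m, q) = m - 1 = -1 + m)
P = ⅑ (P = 1/((12 - 2) - 1) = 1/(10 - 1) = 1/9 = ⅑ ≈ 0.11111)
-70*(P*T(4, 2) + (4 - 1)*4) = -70*((-1 + 4)/9 + (4 - 1)*4) = -70*((⅑)*3 + 3*4) = -70*(⅓ + 12) = -70*37/3 = -2590/3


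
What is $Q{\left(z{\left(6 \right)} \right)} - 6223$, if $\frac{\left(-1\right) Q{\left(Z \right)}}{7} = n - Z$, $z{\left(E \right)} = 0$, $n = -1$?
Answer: $-6216$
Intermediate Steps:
$Q{\left(Z \right)} = 7 + 7 Z$ ($Q{\left(Z \right)} = - 7 \left(-1 - Z\right) = 7 + 7 Z$)
$Q{\left(z{\left(6 \right)} \right)} - 6223 = \left(7 + 7 \cdot 0\right) - 6223 = \left(7 + 0\right) - 6223 = 7 - 6223 = -6216$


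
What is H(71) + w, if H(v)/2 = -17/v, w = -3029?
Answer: -215093/71 ≈ -3029.5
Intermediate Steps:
H(v) = -34/v (H(v) = 2*(-17/v) = -34/v)
H(71) + w = -34/71 - 3029 = -215093/71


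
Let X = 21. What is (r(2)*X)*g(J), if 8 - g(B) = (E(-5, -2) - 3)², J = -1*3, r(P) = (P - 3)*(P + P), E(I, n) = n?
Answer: 1428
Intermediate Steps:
r(P) = 2*P*(-3 + P) (r(P) = (-3 + P)*(2*P) = 2*P*(-3 + P))
J = -3
g(B) = -17 (g(B) = 8 - (-2 - 3)² = 8 - 1*(-5)² = 8 - 1*25 = 8 - 25 = -17)
(r(2)*X)*g(J) = ((2*2*(-3 + 2))*21)*(-17) = ((2*2*(-1))*21)*(-17) = -4*21*(-17) = -84*(-17) = 1428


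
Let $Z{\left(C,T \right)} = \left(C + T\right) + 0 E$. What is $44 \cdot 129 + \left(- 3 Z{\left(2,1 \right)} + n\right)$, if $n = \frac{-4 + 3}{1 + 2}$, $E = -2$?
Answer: $\frac{17000}{3} \approx 5666.7$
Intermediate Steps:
$n = - \frac{1}{3} \approx -0.33333$
$Z{\left(C,T \right)} = C + T$ ($Z{\left(C,T \right)} = \left(C + T\right) + 0 \left(-2\right) = \left(C + T\right) + 0 = C + T$)
$44 \cdot 129 + \left(- 3 Z{\left(2,1 \right)} + n\right) = 44 \cdot 129 - \left(\frac{1}{3} + 3 \left(2 + 1\right)\right) = 5676 - \frac{28}{3} = \frac{17000}{3}$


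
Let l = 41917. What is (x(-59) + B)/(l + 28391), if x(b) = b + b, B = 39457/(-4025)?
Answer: -171469/94329900 ≈ -0.0018178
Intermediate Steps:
B = -39457/4025 (B = 39457*(-1/4025) = -39457/4025 ≈ -9.8030)
x(b) = 2*b
(x(-59) + B)/(l + 28391) = (2*(-59) - 39457/4025)/(41917 + 28391) = (-118 - 39457/4025)/70308 = -514407/4025*1/70308 = -171469/94329900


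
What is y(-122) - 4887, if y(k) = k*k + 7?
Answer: 10004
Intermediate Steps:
y(k) = 7 + k**2 (y(k) = k**2 + 7 = 7 + k**2)
y(-122) - 4887 = (7 + (-122)**2) - 4887 = (7 + 14884) - 4887 = 14891 - 4887 = 10004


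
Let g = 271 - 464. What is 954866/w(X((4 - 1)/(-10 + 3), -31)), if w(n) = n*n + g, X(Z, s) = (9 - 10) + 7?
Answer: -954866/157 ≈ -6081.9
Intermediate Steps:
g = -193
X(Z, s) = 6 (X(Z, s) = -1 + 7 = 6)
w(n) = -193 + n² (w(n) = n*n - 193 = n² - 193 = -193 + n²)
954866/w(X((4 - 1)/(-10 + 3), -31)) = 954866/(-193 + 6²) = 954866/(-193 + 36) = 954866/(-157) = 954866*(-1/157) = -954866/157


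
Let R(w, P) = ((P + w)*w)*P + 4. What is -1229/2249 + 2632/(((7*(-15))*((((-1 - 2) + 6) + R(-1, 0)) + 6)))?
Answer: -83483/33735 ≈ -2.4747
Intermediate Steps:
R(w, P) = 4 + P*w*(P + w) (R(w, P) = (w*(P + w))*P + 4 = P*w*(P + w) + 4 = 4 + P*w*(P + w))
-1229/2249 + 2632/(((7*(-15))*((((-1 - 2) + 6) + R(-1, 0)) + 6))) = -1229/2249 + 2632/(((7*(-15))*((((-1 - 2) + 6) + (4 + 0*(-1)² - 1*0²)) + 6))) = -1229*1/2249 + 2632/((-105*(((-3 + 6) + (4 + 0*1 - 1*0)) + 6))) = -1229/2249 + 2632/((-105*((3 + (4 + 0 + 0)) + 6))) = -1229/2249 + 2632/((-105*((3 + 4) + 6))) = -1229/2249 + 2632/((-105*(7 + 6))) = -1229/2249 + 2632/((-105*13)) = -1229/2249 + 2632/(-1365) = -1229/2249 + 2632*(-1/1365) = -1229/2249 - 376/195 = -83483/33735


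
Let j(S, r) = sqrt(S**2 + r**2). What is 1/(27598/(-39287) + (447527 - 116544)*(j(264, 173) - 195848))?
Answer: -100051260079463872122/6485541812472974798690019586811 - 2554308955883635*sqrt(3985)/6485541812472974798690019586811 ≈ -1.5452e-11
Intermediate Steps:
1/(27598/(-39287) + (447527 - 116544)*(j(264, 173) - 195848)) = 1/(27598/(-39287) + (447527 - 116544)*(sqrt(264**2 + 173**2) - 195848)) = 1/(27598*(-1/39287) + 330983*(sqrt(69696 + 29929) - 195848)) = 1/(-27598/39287 + 330983*(sqrt(99625) - 195848)) = 1/(-27598/39287 + 330983*(5*sqrt(3985) - 195848)) = 1/(-27598/39287 + 330983*(-195848 + 5*sqrt(3985))) = 1/(-27598/39287 + (-64822358584 + 1654915*sqrt(3985))) = 1/(-2546676001717206/39287 + 1654915*sqrt(3985))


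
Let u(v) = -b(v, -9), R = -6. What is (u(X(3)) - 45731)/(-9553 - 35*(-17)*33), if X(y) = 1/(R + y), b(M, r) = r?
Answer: -22861/5041 ≈ -4.5350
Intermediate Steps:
X(y) = 1/(-6 + y)
u(v) = 9 (u(v) = -1*(-9) = 9)
(u(X(3)) - 45731)/(-9553 - 35*(-17)*33) = (9 - 45731)/(-9553 - 35*(-17)*33) = -45722/(-9553 + 595*33) = -45722/(-9553 + 19635) = -45722/10082 = -45722*1/10082 = -22861/5041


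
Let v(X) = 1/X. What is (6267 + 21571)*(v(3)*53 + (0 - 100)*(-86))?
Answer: 719695814/3 ≈ 2.3990e+8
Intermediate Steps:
(6267 + 21571)*(v(3)*53 + (0 - 100)*(-86)) = (6267 + 21571)*(53/3 + (0 - 100)*(-86)) = 27838*((⅓)*53 - 100*(-86)) = 27838*(53/3 + 8600) = 27838*(25853/3) = 719695814/3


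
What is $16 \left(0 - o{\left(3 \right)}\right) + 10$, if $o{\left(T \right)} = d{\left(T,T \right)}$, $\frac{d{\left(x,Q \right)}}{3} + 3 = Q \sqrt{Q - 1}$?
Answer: $154 - 144 \sqrt{2} \approx -49.647$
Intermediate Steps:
$d{\left(x,Q \right)} = -9 + 3 Q \sqrt{-1 + Q}$ ($d{\left(x,Q \right)} = -9 + 3 Q \sqrt{Q - 1} = -9 + 3 Q \sqrt{-1 + Q}$)
$o{\left(T \right)} = -9 + 3 T \sqrt{-1 + T}$
$16 \left(0 - o{\left(3 \right)}\right) + 10 = 16 \left(0 - \left(-9 + 3 \cdot 3 \sqrt{-1 + 3}\right)\right) + 10 = 16 \left(0 - \left(-9 + 3 \cdot 3 \sqrt{2}\right)\right) + 10 = 16 \left(0 - \left(-9 + 9 \sqrt{2}\right)\right) + 10 = 16 \left(0 + \left(9 - 9 \sqrt{2}\right)\right) + 10 = 16 \left(9 - 9 \sqrt{2}\right) + 10 = \left(144 - 144 \sqrt{2}\right) + 10 = 154 - 144 \sqrt{2}$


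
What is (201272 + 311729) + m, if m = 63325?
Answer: 576326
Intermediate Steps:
(201272 + 311729) + m = (201272 + 311729) + 63325 = 513001 + 63325 = 576326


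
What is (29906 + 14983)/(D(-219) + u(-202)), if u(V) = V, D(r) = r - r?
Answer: -44889/202 ≈ -222.22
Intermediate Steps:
D(r) = 0
(29906 + 14983)/(D(-219) + u(-202)) = (29906 + 14983)/(0 - 202) = 44889/(-202) = 44889*(-1/202) = -44889/202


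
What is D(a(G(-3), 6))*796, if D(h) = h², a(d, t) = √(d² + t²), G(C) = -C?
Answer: 35820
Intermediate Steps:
D(a(G(-3), 6))*796 = (√((-1*(-3))² + 6²))²*796 = (√(3² + 36))²*796 = (√(9 + 36))²*796 = (√45)²*796 = (3*√5)²*796 = 45*796 = 35820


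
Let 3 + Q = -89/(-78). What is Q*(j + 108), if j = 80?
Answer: -13630/39 ≈ -349.49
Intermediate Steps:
Q = -145/78 (Q = -3 - 89/(-78) = -3 - 89*(-1/78) = -3 + 89/78 = -145/78 ≈ -1.8590)
Q*(j + 108) = -145*(80 + 108)/78 = -145/78*188 = -13630/39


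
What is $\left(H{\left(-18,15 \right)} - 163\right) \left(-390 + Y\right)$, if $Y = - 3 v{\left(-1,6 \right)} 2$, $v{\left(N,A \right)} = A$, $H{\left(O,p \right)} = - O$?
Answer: $61770$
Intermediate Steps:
$Y = -36$ ($Y = \left(-3\right) 6 \cdot 2 = \left(-18\right) 2 = -36$)
$\left(H{\left(-18,15 \right)} - 163\right) \left(-390 + Y\right) = \left(\left(-1\right) \left(-18\right) - 163\right) \left(-390 - 36\right) = \left(18 - 163\right) \left(-426\right) = \left(-145\right) \left(-426\right) = 61770$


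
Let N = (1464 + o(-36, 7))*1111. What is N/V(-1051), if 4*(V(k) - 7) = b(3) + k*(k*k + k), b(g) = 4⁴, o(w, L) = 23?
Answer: -3304114/579915383 ≈ -0.0056976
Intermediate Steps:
b(g) = 256
V(k) = 71 + k*(k + k²)/4 (V(k) = 7 + (256 + k*(k*k + k))/4 = 7 + (256 + k*(k² + k))/4 = 7 + (256 + k*(k + k²))/4 = 7 + (64 + k*(k + k²)/4) = 71 + k*(k + k²)/4)
N = 1652057 (N = (1464 + 23)*1111 = 1487*1111 = 1652057)
N/V(-1051) = 1652057/(71 + (¼)*(-1051)² + (¼)*(-1051)³) = 1652057/(71 + (¼)*1104601 + (¼)*(-1160935651)) = 1652057/(71 + 1104601/4 - 1160935651/4) = 1652057/(-579915383/2) = 1652057*(-2/579915383) = -3304114/579915383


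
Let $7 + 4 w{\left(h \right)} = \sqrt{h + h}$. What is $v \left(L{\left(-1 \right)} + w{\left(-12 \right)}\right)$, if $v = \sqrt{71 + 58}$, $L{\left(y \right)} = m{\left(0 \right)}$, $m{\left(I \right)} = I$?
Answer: $\frac{\sqrt{129} \left(-7 + 2 i \sqrt{6}\right)}{4} \approx -19.876 + 13.91 i$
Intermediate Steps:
$L{\left(y \right)} = 0$
$w{\left(h \right)} = - \frac{7}{4} + \frac{\sqrt{2} \sqrt{h}}{4}$ ($w{\left(h \right)} = - \frac{7}{4} + \frac{\sqrt{h + h}}{4} = - \frac{7}{4} + \frac{\sqrt{2 h}}{4} = - \frac{7}{4} + \frac{\sqrt{2} \sqrt{h}}{4}$)
$v = \sqrt{129} \approx 11.358$
$v \left(L{\left(-1 \right)} + w{\left(-12 \right)}\right) = \sqrt{129} \left(0 - \left(\frac{7}{4} - \frac{\sqrt{2} \sqrt{-12}}{4}\right)\right) = \sqrt{129} \left(0 - \left(\frac{7}{4} - \frac{\sqrt{2} \cdot 2 i \sqrt{3}}{4}\right)\right) = \sqrt{129} \left(0 - \left(\frac{7}{4} - \frac{i \sqrt{6}}{2}\right)\right) = \sqrt{129} \left(- \frac{7}{4} + \frac{i \sqrt{6}}{2}\right)$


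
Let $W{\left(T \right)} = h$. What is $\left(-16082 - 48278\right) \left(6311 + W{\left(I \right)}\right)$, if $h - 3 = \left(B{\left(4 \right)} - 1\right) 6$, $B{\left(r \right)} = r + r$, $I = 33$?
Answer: $-409072160$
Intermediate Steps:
$B{\left(r \right)} = 2 r$
$h = 45$ ($h = 3 + \left(2 \cdot 4 - 1\right) 6 = 3 + \left(8 - 1\right) 6 = 3 + 7 \cdot 6 = 3 + 42 = 45$)
$W{\left(T \right)} = 45$
$\left(-16082 - 48278\right) \left(6311 + W{\left(I \right)}\right) = \left(-16082 - 48278\right) \left(6311 + 45\right) = \left(-64360\right) 6356 = -409072160$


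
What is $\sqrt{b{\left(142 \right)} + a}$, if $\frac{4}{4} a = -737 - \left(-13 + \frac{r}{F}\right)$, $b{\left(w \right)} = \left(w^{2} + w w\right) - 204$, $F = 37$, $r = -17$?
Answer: $\frac{\sqrt{53939229}}{37} \approx 198.5$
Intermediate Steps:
$b{\left(w \right)} = -204 + 2 w^{2}$ ($b{\left(w \right)} = \left(w^{2} + w^{2}\right) - 204 = 2 w^{2} - 204 = -204 + 2 w^{2}$)
$a = - \frac{26771}{37}$ ($a = -737 - \left(-13 + \frac{1}{37} \left(-17\right)\right) = -737 - \left(-13 - \frac{17}{37}\right) = -737 - - \frac{498}{37} = -737 + \frac{498}{37} = - \frac{26771}{37} \approx -723.54$)
$\sqrt{b{\left(142 \right)} + a} = \sqrt{\left(-204 + 2 \cdot 142^{2}\right) - \frac{26771}{37}} = \sqrt{\left(-204 + 2 \cdot 20164\right) - \frac{26771}{37}} = \sqrt{\left(-204 + 40328\right) - \frac{26771}{37}} = \sqrt{40124 - \frac{26771}{37}} = \sqrt{\frac{1457817}{37}} = \frac{\sqrt{53939229}}{37}$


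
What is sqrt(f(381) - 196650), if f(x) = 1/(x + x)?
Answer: I*sqrt(114183641838)/762 ≈ 443.45*I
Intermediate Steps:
f(x) = 1/(2*x)
sqrt(f(381) - 196650) = sqrt((1/2)/381 - 196650) = sqrt((1/2)*(1/381) - 196650) = sqrt(1/762 - 196650) = sqrt(-149847299/762) = I*sqrt(114183641838)/762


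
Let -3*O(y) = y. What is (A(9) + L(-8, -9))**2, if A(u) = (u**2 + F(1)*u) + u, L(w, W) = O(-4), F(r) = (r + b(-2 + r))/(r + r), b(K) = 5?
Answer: 126025/9 ≈ 14003.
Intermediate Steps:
O(y) = -y/3
F(r) = (5 + r)/(2*r) (F(r) = (r + 5)/(r + r) = (5 + r)/((2*r)) = (5 + r)*(1/(2*r)) = (5 + r)/(2*r))
L(w, W) = 4/3 (L(w, W) = -1/3*(-4) = 4/3)
A(u) = u**2 + 4*u (A(u) = (u**2 + ((1/2)*(5 + 1)/1)*u) + u = (u**2 + ((1/2)*1*6)*u) + u = (u**2 + 3*u) + u = u**2 + 4*u)
(A(9) + L(-8, -9))**2 = (9*(4 + 9) + 4/3)**2 = (9*13 + 4/3)**2 = (117 + 4/3)**2 = (355/3)**2 = 126025/9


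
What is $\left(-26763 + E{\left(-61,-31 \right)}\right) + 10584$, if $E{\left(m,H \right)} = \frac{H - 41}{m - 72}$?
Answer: $- \frac{2151735}{133} \approx -16178.0$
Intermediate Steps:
$E{\left(m,H \right)} = \frac{-41 + H}{-72 + m}$
$\left(-26763 + E{\left(-61,-31 \right)}\right) + 10584 = \left(-26763 + \frac{-41 - 31}{-72 - 61}\right) + 10584 = \left(-26763 + \frac{1}{-133} \left(-72\right)\right) + 10584 = \left(-26763 - - \frac{72}{133}\right) + 10584 = \left(-26763 + \frac{72}{133}\right) + 10584 = - \frac{3559407}{133} + 10584 = - \frac{2151735}{133}$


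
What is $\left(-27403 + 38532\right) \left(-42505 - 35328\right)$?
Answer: $-866203457$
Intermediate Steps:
$\left(-27403 + 38532\right) \left(-42505 - 35328\right) = 11129 \left(-77833\right) = -866203457$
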